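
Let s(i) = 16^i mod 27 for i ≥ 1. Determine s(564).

Computing terms: s(1) = 16, s(2) = 13, s(3) = 19, s(4) = 7, s(5) = 4, s(6) = 10, s(7) = 25, s(8) = 22, s(9) = 1, s(10) = 16.
Since s(10) = s(1) = 16, the sequence is periodic with period 9.
(564 - 1) mod 9 = 5, so s(564) = s(6) = 10.

10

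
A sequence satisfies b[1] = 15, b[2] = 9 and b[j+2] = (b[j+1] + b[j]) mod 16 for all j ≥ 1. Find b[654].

Computing terms: b[1] = 15,  b[2] = 9,  b[3] = 8,  b[4] = 1,  b[5] = 9,  b[6] = 10,  b[7] = 3,  b[8] = 13,  b[9] = 0,  b[10] = 13,  b[11] = 13,  b[12] = 10,  b[13] = 7,  b[14] = 1,  b[15] = 8,  b[16] = 9,  b[17] = 1,  b[18] = 10,  b[19] = 11,  b[20] = 5,  b[21] = 0,  b[22] = 5,  b[23] = 5,  b[24] = 10,  b[25] = 15,  b[26] = 9.
Since (b[25], b[26]) = (b[1], b[2]) = (15, 9) (two consecutive terms determine the rest), the sequence is periodic with period 24.
(654 - 1) mod 24 = 5, so b[654] = b[6] = 10.

10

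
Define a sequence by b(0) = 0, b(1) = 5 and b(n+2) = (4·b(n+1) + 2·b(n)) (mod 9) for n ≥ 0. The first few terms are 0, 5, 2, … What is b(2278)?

Computing terms: b(0) = 0,  b(1) = 5,  b(2) = 2,  b(3) = 0,  b(4) = 4,  b(5) = 7,  b(6) = 0,  b(7) = 5.
Since (b(6), b(7)) = (b(0), b(1)) = (0, 5) (two consecutive terms determine the rest), the sequence is periodic with period 6.
So b(2278) = b(0 + ((2278-0) mod 6)) = b(4) = 4.

4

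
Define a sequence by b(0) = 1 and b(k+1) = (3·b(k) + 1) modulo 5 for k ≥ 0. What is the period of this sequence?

4

b(0) = 1,  b(1) = 4,  b(2) = 3,  b(3) = 0,  b(4) = 1.
Since b(4) = b(0) = 1, the sequence is periodic with period 4.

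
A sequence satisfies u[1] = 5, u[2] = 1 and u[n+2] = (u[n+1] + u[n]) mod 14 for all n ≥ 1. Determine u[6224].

We have u[1] = 5; u[2] = 1; u[3] = 6; u[4] = 7; u[5] = 13; u[6] = 6; u[7] = 5; u[8] = 11; u[9] = 2; u[10] = 13; u[11] = 1; u[12] = 0; u[13] = 1; u[14] = 1; u[15] = 2; u[16] = 3; u[17] = 5; u[18] = 8; u[19] = 13; u[20] = 7; u[21] = 6; u[22] = 13; u[23] = 5; u[24] = 4; u[25] = 9; u[26] = 13; u[27] = 8; u[28] = 7; u[29] = 1; u[30] = 8; u[31] = 9; u[32] = 3; u[33] = 12; u[34] = 1; u[35] = 13; u[36] = 0; u[37] = 13; u[38] = 13; u[39] = 12; u[40] = 11; u[41] = 9; u[42] = 6; u[43] = 1; u[44] = 7; u[45] = 8; u[46] = 1; u[47] = 9; u[48] = 10; u[49] = 5; u[50] = 1.
The sequence repeats with period 48.
(6224 - 1) mod 48 = 31, so u[6224] = u[32] = 3.

3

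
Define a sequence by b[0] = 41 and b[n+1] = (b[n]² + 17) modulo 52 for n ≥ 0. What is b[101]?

b[0] = 41, b[1] = 34, b[2] = 29, b[3] = 26, b[4] = 17, b[5] = 46, b[6] = 1, b[7] = 18, b[8] = 29.
Since b[8] = b[2] = 29, the sequence is eventually periodic: after a pre-period of length 2 it cycles with period 6.
For n ≥ 2, b[n] depends only on (n - 2) mod 6. (101 - 2) mod 6 = 3, so b[101] = b[5] = 46.

46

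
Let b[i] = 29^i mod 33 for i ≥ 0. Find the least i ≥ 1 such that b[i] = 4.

Listing terms: b[0] = 1,  b[1] = 29,  b[2] = 16,  b[3] = 2,  b[4] = 25,  b[5] = 32,  b[6] = 4,  b[7] = 17,  b[8] = 31,  b[9] = 8,  b[10] = 1.
Since b[10] = b[0] = 1, the sequence is periodic with period 10.
The value 4 first appears (with i ≥ 1) at b[6].

6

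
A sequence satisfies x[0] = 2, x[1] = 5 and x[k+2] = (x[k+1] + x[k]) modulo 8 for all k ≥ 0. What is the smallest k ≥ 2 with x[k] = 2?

6

We have x[0] = 2, x[1] = 5, x[2] = 7, x[3] = 4, x[4] = 3, x[5] = 7, x[6] = 2, x[7] = 1, x[8] = 3, x[9] = 4, x[10] = 7, x[11] = 3, x[12] = 2, x[13] = 5.
Since (x[12], x[13]) = (x[0], x[1]) = (2, 5) (two consecutive terms determine the rest), the sequence is periodic with period 12.
The value 2 first appears (with k ≥ 2) at x[6].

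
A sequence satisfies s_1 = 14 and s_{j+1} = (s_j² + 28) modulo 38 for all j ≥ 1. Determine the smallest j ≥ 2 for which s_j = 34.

s_1 = 14, s_2 = 34, s_3 = 6, s_4 = 26, s_5 = 20, s_6 = 10, s_7 = 14.
Since s_7 = s_1 = 14, the sequence is periodic with period 6.
The value 34 first appears (with j ≥ 2) at s_2.

2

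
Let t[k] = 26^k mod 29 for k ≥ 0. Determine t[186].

6

t[0] = 1,  t[1] = 26,  t[2] = 9,  t[3] = 2,  t[4] = 23,  t[5] = 18,  t[6] = 4,  t[7] = 17,  t[8] = 7,  t[9] = 8,  t[10] = 5,  t[11] = 14,  t[12] = 16,  t[13] = 10,  t[14] = 28,  t[15] = 3,  t[16] = 20,  t[17] = 27,  t[18] = 6,  t[19] = 11,  t[20] = 25,  t[21] = 12,  t[22] = 22,  t[23] = 21,  t[24] = 24,  t[25] = 15,  t[26] = 13,  t[27] = 19,  t[28] = 1.
Since t[28] = t[0] = 1, the sequence is periodic with period 28.
So t[186] = t[0 + ((186-0) mod 28)] = t[18] = 6.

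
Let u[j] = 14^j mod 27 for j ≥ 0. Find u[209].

20

Listing terms: u[0] = 1; u[1] = 14; u[2] = 7; u[3] = 17; u[4] = 22; u[5] = 11; u[6] = 19; u[7] = 23; u[8] = 25; u[9] = 26; u[10] = 13; u[11] = 20; u[12] = 10; u[13] = 5; u[14] = 16; u[15] = 8; u[16] = 4; u[17] = 2; u[18] = 1.
The sequence repeats with period 18.
(209 - 0) mod 18 = 11, so u[209] = u[11] = 20.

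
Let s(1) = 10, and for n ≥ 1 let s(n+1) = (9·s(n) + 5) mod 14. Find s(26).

11

s(1) = 10; s(2) = 11; s(3) = 6; s(4) = 3; s(5) = 4; s(6) = 13; s(7) = 10.
The sequence repeats with period 6.
So s(26) = s(1 + ((26-1) mod 6)) = s(2) = 11.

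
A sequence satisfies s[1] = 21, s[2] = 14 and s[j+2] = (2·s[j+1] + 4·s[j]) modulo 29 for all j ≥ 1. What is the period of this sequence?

28

We have s[1] = 21; s[2] = 14; s[3] = 25; s[4] = 19; s[5] = 22; s[6] = 4; s[7] = 9; s[8] = 5; s[9] = 17; s[10] = 25; s[11] = 2; s[12] = 17; s[13] = 13; s[14] = 7; s[15] = 8; s[16] = 15; s[17] = 4; s[18] = 10; s[19] = 7; s[20] = 25; s[21] = 20; s[22] = 24; s[23] = 12; s[24] = 4; s[25] = 27; s[26] = 12; s[27] = 16; s[28] = 22; s[29] = 21; s[30] = 14.
Since (s[29], s[30]) = (s[1], s[2]) = (21, 14) (two consecutive terms determine the rest), the sequence is periodic with period 28.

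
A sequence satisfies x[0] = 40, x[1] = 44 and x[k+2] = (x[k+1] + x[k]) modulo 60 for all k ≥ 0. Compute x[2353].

We have x[0] = 40,  x[1] = 44,  x[2] = 24,  x[3] = 8,  x[4] = 32,  x[5] = 40,  x[6] = 12,  x[7] = 52,  x[8] = 4,  x[9] = 56,  x[10] = 0,  x[11] = 56,  x[12] = 56,  x[13] = 52,  x[14] = 48,  x[15] = 40,  x[16] = 28,  x[17] = 8,  x[18] = 36,  x[19] = 44,  x[20] = 20,  x[21] = 4,  x[22] = 24,  x[23] = 28,  x[24] = 52,  x[25] = 20,  x[26] = 12,  x[27] = 32,  x[28] = 44,  x[29] = 16,  x[30] = 0,  x[31] = 16,  x[32] = 16,  x[33] = 32,  x[34] = 48,  x[35] = 20,  x[36] = 8,  x[37] = 28,  x[38] = 36,  x[39] = 4,  x[40] = 40,  x[41] = 44.
The sequence repeats with period 40.
So x[2353] = x[0 + ((2353-0) mod 40)] = x[33] = 32.

32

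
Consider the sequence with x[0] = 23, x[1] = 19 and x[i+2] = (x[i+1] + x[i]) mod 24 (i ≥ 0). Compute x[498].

3

We have x[0] = 23,  x[1] = 19,  x[2] = 18,  x[3] = 13,  x[4] = 7,  x[5] = 20,  x[6] = 3,  x[7] = 23,  x[8] = 2,  x[9] = 1,  x[10] = 3,  x[11] = 4,  x[12] = 7,  x[13] = 11,  x[14] = 18,  x[15] = 5,  x[16] = 23,  x[17] = 4,  x[18] = 3,  x[19] = 7,  x[20] = 10,  x[21] = 17,  x[22] = 3,  x[23] = 20,  x[24] = 23,  x[25] = 19.
The sequence repeats with period 24.
So x[498] = x[0 + ((498-0) mod 24)] = x[18] = 3.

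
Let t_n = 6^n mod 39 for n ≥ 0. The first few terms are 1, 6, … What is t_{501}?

We have t_0 = 1, t_1 = 6, t_2 = 36, t_3 = 21, t_4 = 9, t_5 = 15, t_6 = 12, t_7 = 33, t_8 = 3, t_9 = 18, t_{10} = 30, t_{11} = 24, t_{12} = 27, t_{13} = 6.
Since t_{13} = t_1 = 6, the sequence is eventually periodic: after a pre-period of length 1 it cycles with period 12.
For n ≥ 1, t_n depends only on (n - 1) mod 12. (501 - 1) mod 12 = 8, so t_{501} = t_9 = 18.

18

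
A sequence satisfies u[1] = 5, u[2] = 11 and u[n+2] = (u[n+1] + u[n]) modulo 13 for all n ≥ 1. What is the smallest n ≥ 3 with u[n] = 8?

11

Listing terms: u[1] = 5,  u[2] = 11,  u[3] = 3,  u[4] = 1,  u[5] = 4,  u[6] = 5,  u[7] = 9,  u[8] = 1,  u[9] = 10,  u[10] = 11,  u[11] = 8,  u[12] = 6,  u[13] = 1,  u[14] = 7,  u[15] = 8,  u[16] = 2,  u[17] = 10,  u[18] = 12,  u[19] = 9,  u[20] = 8,  u[21] = 4,  u[22] = 12,  u[23] = 3,  u[24] = 2,  u[25] = 5,  u[26] = 7,  u[27] = 12,  u[28] = 6,  u[29] = 5,  u[30] = 11.
Since (u[29], u[30]) = (u[1], u[2]) = (5, 11) (two consecutive terms determine the rest), the sequence is periodic with period 28.
The value 8 first appears (with n ≥ 3) at u[11].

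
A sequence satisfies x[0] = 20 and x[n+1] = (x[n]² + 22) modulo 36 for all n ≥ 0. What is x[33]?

2

Computing terms: x[0] = 20, x[1] = 26, x[2] = 14, x[3] = 2, x[4] = 26.
Since x[4] = x[1] = 26, the sequence is eventually periodic: after a pre-period of length 1 it cycles with period 3.
For n ≥ 1, x[n] depends only on (n - 1) mod 3. (33 - 1) mod 3 = 2, so x[33] = x[3] = 2.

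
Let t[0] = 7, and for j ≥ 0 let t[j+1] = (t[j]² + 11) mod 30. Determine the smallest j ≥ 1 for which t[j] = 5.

Listing terms: t[0] = 7, t[1] = 0, t[2] = 11, t[3] = 12, t[4] = 5, t[5] = 6, t[6] = 17, t[7] = 0.
Since t[7] = t[1] = 0, the sequence is eventually periodic: after a pre-period of length 1 it cycles with period 6.
The value 5 first appears (with j ≥ 1) at t[4].

4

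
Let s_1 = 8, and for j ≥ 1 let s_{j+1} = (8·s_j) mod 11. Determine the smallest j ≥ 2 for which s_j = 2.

Listing terms: s_1 = 8, s_2 = 9, s_3 = 6, s_4 = 4, s_5 = 10, s_6 = 3, s_7 = 2, s_8 = 5, s_9 = 7, s_{10} = 1, s_{11} = 8.
Since s_{11} = s_1 = 8, the sequence is periodic with period 10.
The value 2 first appears (with j ≥ 2) at s_7.

7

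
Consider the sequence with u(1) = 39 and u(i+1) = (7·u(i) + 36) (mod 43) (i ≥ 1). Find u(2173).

39

u(1) = 39; u(2) = 8; u(3) = 6; u(4) = 35; u(5) = 23; u(6) = 25; u(7) = 39.
The sequence repeats with period 6.
(2173 - 1) mod 6 = 0, so u(2173) = u(1) = 39.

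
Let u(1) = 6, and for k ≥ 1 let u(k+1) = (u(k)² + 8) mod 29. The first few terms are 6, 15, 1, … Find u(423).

28

Listing terms: u(1) = 6; u(2) = 15; u(3) = 1; u(4) = 9; u(5) = 2; u(6) = 12; u(7) = 7; u(8) = 28; u(9) = 9.
Since u(9) = u(4) = 9, the sequence is eventually periodic: after a pre-period of length 3 it cycles with period 5.
For k ≥ 4, u(k) depends only on (k - 4) mod 5. (423 - 4) mod 5 = 4, so u(423) = u(8) = 28.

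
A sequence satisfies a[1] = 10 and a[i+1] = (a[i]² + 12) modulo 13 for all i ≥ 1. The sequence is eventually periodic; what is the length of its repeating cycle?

We have a[1] = 10; a[2] = 8; a[3] = 11; a[4] = 3; a[5] = 8.
Since a[5] = a[2] = 8, the sequence is eventually periodic: after a pre-period of length 1 it cycles with period 3.

3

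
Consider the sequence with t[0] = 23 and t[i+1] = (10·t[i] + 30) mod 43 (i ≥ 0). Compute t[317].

7

We have t[0] = 23,  t[1] = 2,  t[2] = 7,  t[3] = 14,  t[4] = 41,  t[5] = 10,  t[6] = 1,  t[7] = 40,  t[8] = 0,  t[9] = 30,  t[10] = 29,  t[11] = 19,  t[12] = 5,  t[13] = 37,  t[14] = 13,  t[15] = 31,  t[16] = 39,  t[17] = 33,  t[18] = 16,  t[19] = 18,  t[20] = 38,  t[21] = 23.
Since t[21] = t[0] = 23, the sequence is periodic with period 21.
So t[317] = t[0 + ((317-0) mod 21)] = t[2] = 7.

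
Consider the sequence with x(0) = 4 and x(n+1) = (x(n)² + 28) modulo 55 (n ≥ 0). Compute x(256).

Computing terms: x(0) = 4; x(1) = 44; x(2) = 39; x(3) = 9; x(4) = 54; x(5) = 29; x(6) = 44.
Since x(6) = x(1) = 44, the sequence is eventually periodic: after a pre-period of length 1 it cycles with period 5.
For n ≥ 1, x(n) depends only on (n - 1) mod 5. (256 - 1) mod 5 = 0, so x(256) = x(1) = 44.

44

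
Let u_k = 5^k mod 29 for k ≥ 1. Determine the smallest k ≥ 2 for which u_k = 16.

Computing terms: u_1 = 5, u_2 = 25, u_3 = 9, u_4 = 16, u_5 = 22, u_6 = 23, u_7 = 28, u_8 = 24, u_9 = 4, u_{10} = 20, u_{11} = 13, u_{12} = 7, u_{13} = 6, u_{14} = 1, u_{15} = 5.
Since u_{15} = u_1 = 5, the sequence is periodic with period 14.
The value 16 first appears (with k ≥ 2) at u_4.

4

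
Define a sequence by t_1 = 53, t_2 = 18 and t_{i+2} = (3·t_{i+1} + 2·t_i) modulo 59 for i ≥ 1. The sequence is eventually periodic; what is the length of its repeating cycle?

29

t_1 = 53; t_2 = 18; t_3 = 42; t_4 = 44; t_5 = 39; t_6 = 28; t_7 = 44; t_8 = 11; t_9 = 3; t_{10} = 31; t_{11} = 40; t_{12} = 5; t_{13} = 36; t_{14} = 0; t_{15} = 13; t_{16} = 39; t_{17} = 25; t_{18} = 35; t_{19} = 37; t_{20} = 4; t_{21} = 27; t_{22} = 30; t_{23} = 26; t_{24} = 20; t_{25} = 53; t_{26} = 22; t_{27} = 54; t_{28} = 29; t_{29} = 18; t_{30} = 53; t_{31} = 18.
Since (t_{30}, t_{31}) = (t_1, t_2) = (53, 18) (two consecutive terms determine the rest), the sequence is periodic with period 29.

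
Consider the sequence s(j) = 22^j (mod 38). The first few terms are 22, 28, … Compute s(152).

6

Listing terms: s(1) = 22, s(2) = 28, s(3) = 8, s(4) = 24, s(5) = 34, s(6) = 26, s(7) = 2, s(8) = 6, s(9) = 18, s(10) = 16, s(11) = 10, s(12) = 30, s(13) = 14, s(14) = 4, s(15) = 12, s(16) = 36, s(17) = 32, s(18) = 20, s(19) = 22.
The sequence repeats with period 18.
So s(152) = s(1 + ((152-1) mod 18)) = s(8) = 6.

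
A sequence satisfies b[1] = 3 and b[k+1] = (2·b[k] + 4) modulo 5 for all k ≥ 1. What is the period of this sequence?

We have b[1] = 3, b[2] = 0, b[3] = 4, b[4] = 2, b[5] = 3.
The sequence repeats with period 4.

4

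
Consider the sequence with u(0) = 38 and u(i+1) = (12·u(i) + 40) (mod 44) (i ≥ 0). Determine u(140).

28

Listing terms: u(0) = 38, u(1) = 12, u(2) = 8, u(3) = 4, u(4) = 0, u(5) = 40, u(6) = 36, u(7) = 32, u(8) = 28, u(9) = 24, u(10) = 20, u(11) = 16, u(12) = 12.
Since u(12) = u(1) = 12, the sequence is eventually periodic: after a pre-period of length 1 it cycles with period 11.
For i ≥ 1, u(i) depends only on (i - 1) mod 11. (140 - 1) mod 11 = 7, so u(140) = u(8) = 28.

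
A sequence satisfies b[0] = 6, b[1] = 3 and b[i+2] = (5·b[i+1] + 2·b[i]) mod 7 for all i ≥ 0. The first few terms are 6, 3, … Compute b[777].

1

b[0] = 6, b[1] = 3, b[2] = 6, b[3] = 1, b[4] = 3, b[5] = 3, b[6] = 0, b[7] = 6, b[8] = 2, b[9] = 1, b[10] = 2, b[11] = 5, b[12] = 1, b[13] = 1, b[14] = 0, b[15] = 2, b[16] = 3, b[17] = 5, b[18] = 3, b[19] = 4, b[20] = 5, b[21] = 5, b[22] = 0, b[23] = 3, b[24] = 1, b[25] = 4, b[26] = 1, b[27] = 6, b[28] = 4, b[29] = 4, b[30] = 0, b[31] = 1, b[32] = 5, b[33] = 6, b[34] = 5, b[35] = 2, b[36] = 6, b[37] = 6, b[38] = 0, b[39] = 5, b[40] = 4, b[41] = 2, b[42] = 4, b[43] = 3, b[44] = 2, b[45] = 2, b[46] = 0, b[47] = 4, b[48] = 6, b[49] = 3.
The sequence repeats with period 48.
(777 - 0) mod 48 = 9, so b[777] = b[9] = 1.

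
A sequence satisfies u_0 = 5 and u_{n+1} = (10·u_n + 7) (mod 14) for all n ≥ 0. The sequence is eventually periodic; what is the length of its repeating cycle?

6

u_0 = 5; u_1 = 1; u_2 = 3; u_3 = 9; u_4 = 13; u_5 = 11; u_6 = 5.
The sequence repeats with period 6.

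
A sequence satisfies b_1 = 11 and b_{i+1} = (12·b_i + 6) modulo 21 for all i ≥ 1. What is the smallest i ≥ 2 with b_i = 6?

5

Computing terms: b_1 = 11; b_2 = 12; b_3 = 3; b_4 = 0; b_5 = 6; b_6 = 15; b_7 = 18; b_8 = 12.
Since b_8 = b_2 = 12, the sequence is eventually periodic: after a pre-period of length 1 it cycles with period 6.
The value 6 first appears (with i ≥ 2) at b_5.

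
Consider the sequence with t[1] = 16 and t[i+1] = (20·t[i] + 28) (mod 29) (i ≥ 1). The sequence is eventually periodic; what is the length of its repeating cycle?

7

We have t[1] = 16; t[2] = 0; t[3] = 28; t[4] = 8; t[5] = 14; t[6] = 18; t[7] = 11; t[8] = 16.
Since t[8] = t[1] = 16, the sequence is periodic with period 7.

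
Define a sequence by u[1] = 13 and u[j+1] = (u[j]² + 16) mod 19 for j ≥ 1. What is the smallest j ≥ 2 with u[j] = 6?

u[1] = 13, u[2] = 14, u[3] = 3, u[4] = 6, u[5] = 14.
Since u[5] = u[2] = 14, the sequence is eventually periodic: after a pre-period of length 1 it cycles with period 3.
The value 6 first appears (with j ≥ 2) at u[4].

4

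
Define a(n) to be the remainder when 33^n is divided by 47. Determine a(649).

44

Computing terms: a(0) = 1,  a(1) = 33,  a(2) = 8,  a(3) = 29,  a(4) = 17,  a(5) = 44,  a(6) = 42,  a(7) = 23,  a(8) = 7,  a(9) = 43,  a(10) = 9,  a(11) = 15,  a(12) = 25,  a(13) = 26,  a(14) = 12,  a(15) = 20,  a(16) = 2,  a(17) = 19,  a(18) = 16,  a(19) = 11,  a(20) = 34,  a(21) = 41,  a(22) = 37,  a(23) = 46,  a(24) = 14,  a(25) = 39,  a(26) = 18,  a(27) = 30,  a(28) = 3,  a(29) = 5,  a(30) = 24,  a(31) = 40,  a(32) = 4,  a(33) = 38,  a(34) = 32,  a(35) = 22,  a(36) = 21,  a(37) = 35,  a(38) = 27,  a(39) = 45,  a(40) = 28,  a(41) = 31,  a(42) = 36,  a(43) = 13,  a(44) = 6,  a(45) = 10,  a(46) = 1.
Since a(46) = a(0) = 1, the sequence is periodic with period 46.
(649 - 0) mod 46 = 5, so a(649) = a(5) = 44.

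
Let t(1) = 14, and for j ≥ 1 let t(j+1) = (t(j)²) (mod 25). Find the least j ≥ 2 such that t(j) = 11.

5

We have t(1) = 14,  t(2) = 21,  t(3) = 16,  t(4) = 6,  t(5) = 11,  t(6) = 21.
Since t(6) = t(2) = 21, the sequence is eventually periodic: after a pre-period of length 1 it cycles with period 4.
The value 11 first appears (with j ≥ 2) at t(5).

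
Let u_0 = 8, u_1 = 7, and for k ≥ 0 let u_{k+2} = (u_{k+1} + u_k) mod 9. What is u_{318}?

We have u_0 = 8,  u_1 = 7,  u_2 = 6,  u_3 = 4,  u_4 = 1,  u_5 = 5,  u_6 = 6,  u_7 = 2,  u_8 = 8,  u_9 = 1,  u_{10} = 0,  u_{11} = 1,  u_{12} = 1,  u_{13} = 2,  u_{14} = 3,  u_{15} = 5,  u_{16} = 8,  u_{17} = 4,  u_{18} = 3,  u_{19} = 7,  u_{20} = 1,  u_{21} = 8,  u_{22} = 0,  u_{23} = 8,  u_{24} = 8,  u_{25} = 7.
The sequence repeats with period 24.
(318 - 0) mod 24 = 6, so u_{318} = u_6 = 6.

6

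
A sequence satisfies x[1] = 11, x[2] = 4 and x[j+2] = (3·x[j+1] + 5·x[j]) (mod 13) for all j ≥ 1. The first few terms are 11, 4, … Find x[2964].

We have x[1] = 11; x[2] = 4; x[3] = 2; x[4] = 0; x[5] = 10; x[6] = 4; x[7] = 10; x[8] = 11; x[9] = 5; x[10] = 5; x[11] = 1; x[12] = 2; x[13] = 11; x[14] = 4.
The sequence repeats with period 12.
So x[2964] = x[1 + ((2964-1) mod 12)] = x[12] = 2.

2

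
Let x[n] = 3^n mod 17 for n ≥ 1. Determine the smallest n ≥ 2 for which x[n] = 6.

Computing terms: x[1] = 3; x[2] = 9; x[3] = 10; x[4] = 13; x[5] = 5; x[6] = 15; x[7] = 11; x[8] = 16; x[9] = 14; x[10] = 8; x[11] = 7; x[12] = 4; x[13] = 12; x[14] = 2; x[15] = 6; x[16] = 1; x[17] = 3.
The sequence repeats with period 16.
The value 6 first appears (with n ≥ 2) at x[15].

15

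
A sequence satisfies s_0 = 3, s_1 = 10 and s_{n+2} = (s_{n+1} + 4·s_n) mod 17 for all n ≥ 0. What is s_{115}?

11

We have s_0 = 3, s_1 = 10, s_2 = 5, s_3 = 11, s_4 = 14, s_5 = 7, s_6 = 12, s_7 = 6, s_8 = 3, s_9 = 10.
The sequence repeats with period 8.
(115 - 0) mod 8 = 3, so s_{115} = s_3 = 11.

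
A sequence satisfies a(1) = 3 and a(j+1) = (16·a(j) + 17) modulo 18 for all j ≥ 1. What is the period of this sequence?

Listing terms: a(1) = 3,  a(2) = 11,  a(3) = 13,  a(4) = 9,  a(5) = 17,  a(6) = 1,  a(7) = 15,  a(8) = 5,  a(9) = 7,  a(10) = 3.
The sequence repeats with period 9.

9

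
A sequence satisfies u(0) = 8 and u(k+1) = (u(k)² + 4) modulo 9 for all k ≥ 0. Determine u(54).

8

Listing terms: u(0) = 8; u(1) = 5; u(2) = 2; u(3) = 8.
The sequence repeats with period 3.
So u(54) = u(0 + ((54-0) mod 3)) = u(0) = 8.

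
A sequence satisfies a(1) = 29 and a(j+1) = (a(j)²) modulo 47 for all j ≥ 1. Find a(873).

a(1) = 29,  a(2) = 42,  a(3) = 25,  a(4) = 14,  a(5) = 8,  a(6) = 17,  a(7) = 7,  a(8) = 2,  a(9) = 4,  a(10) = 16,  a(11) = 21,  a(12) = 18,  a(13) = 42.
Since a(13) = a(2) = 42, the sequence is eventually periodic: after a pre-period of length 1 it cycles with period 11.
For j ≥ 2, a(j) depends only on (j - 2) mod 11. (873 - 2) mod 11 = 2, so a(873) = a(4) = 14.

14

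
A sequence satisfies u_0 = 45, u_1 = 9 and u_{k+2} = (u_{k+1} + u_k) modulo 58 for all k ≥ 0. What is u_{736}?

49

Listing terms: u_0 = 45, u_1 = 9, u_2 = 54, u_3 = 5, u_4 = 1, u_5 = 6, u_6 = 7, u_7 = 13, u_8 = 20, u_9 = 33, u_{10} = 53, u_{11} = 28, u_{12} = 23, u_{13} = 51, u_{14} = 16, u_{15} = 9, u_{16} = 25, u_{17} = 34, u_{18} = 1, u_{19} = 35, u_{20} = 36, u_{21} = 13, u_{22} = 49, u_{23} = 4, u_{24} = 53, u_{25} = 57, u_{26} = 52, u_{27} = 51, u_{28} = 45, u_{29} = 38, u_{30} = 25, u_{31} = 5, u_{32} = 30, u_{33} = 35, u_{34} = 7, u_{35} = 42, u_{36} = 49, u_{37} = 33, u_{38} = 24, u_{39} = 57, u_{40} = 23, u_{41} = 22, u_{42} = 45, u_{43} = 9.
Since (u_{42}, u_{43}) = (u_0, u_1) = (45, 9) (two consecutive terms determine the rest), the sequence is periodic with period 42.
So u_{736} = u_{0 + ((736-0) mod 42)} = u_{22} = 49.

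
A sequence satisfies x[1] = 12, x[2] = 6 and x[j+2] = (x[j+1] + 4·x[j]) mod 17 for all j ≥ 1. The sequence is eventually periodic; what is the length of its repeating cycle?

x[1] = 12,  x[2] = 6,  x[3] = 3,  x[4] = 10,  x[5] = 5,  x[6] = 11,  x[7] = 14,  x[8] = 7,  x[9] = 12,  x[10] = 6.
The sequence repeats with period 8.

8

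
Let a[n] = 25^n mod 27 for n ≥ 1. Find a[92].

We have a[1] = 25,  a[2] = 4,  a[3] = 19,  a[4] = 16,  a[5] = 22,  a[6] = 10,  a[7] = 7,  a[8] = 13,  a[9] = 1,  a[10] = 25.
The sequence repeats with period 9.
So a[92] = a[1 + ((92-1) mod 9)] = a[2] = 4.

4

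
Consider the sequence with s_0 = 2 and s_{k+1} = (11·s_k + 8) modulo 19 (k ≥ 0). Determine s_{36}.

2

Computing terms: s_0 = 2; s_1 = 11; s_2 = 15; s_3 = 2.
The sequence repeats with period 3.
(36 - 0) mod 3 = 0, so s_{36} = s_0 = 2.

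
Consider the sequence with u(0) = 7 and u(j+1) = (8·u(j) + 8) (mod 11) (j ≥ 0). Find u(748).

5

Listing terms: u(0) = 7,  u(1) = 9,  u(2) = 3,  u(3) = 10,  u(4) = 0,  u(5) = 8,  u(6) = 6,  u(7) = 1,  u(8) = 5,  u(9) = 4,  u(10) = 7.
The sequence repeats with period 10.
(748 - 0) mod 10 = 8, so u(748) = u(8) = 5.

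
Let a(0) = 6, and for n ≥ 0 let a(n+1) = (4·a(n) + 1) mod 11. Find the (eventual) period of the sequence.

We have a(0) = 6, a(1) = 3, a(2) = 2, a(3) = 9, a(4) = 4, a(5) = 6.
Since a(5) = a(0) = 6, the sequence is periodic with period 5.

5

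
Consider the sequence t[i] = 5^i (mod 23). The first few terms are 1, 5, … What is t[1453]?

5

Computing terms: t[0] = 1,  t[1] = 5,  t[2] = 2,  t[3] = 10,  t[4] = 4,  t[5] = 20,  t[6] = 8,  t[7] = 17,  t[8] = 16,  t[9] = 11,  t[10] = 9,  t[11] = 22,  t[12] = 18,  t[13] = 21,  t[14] = 13,  t[15] = 19,  t[16] = 3,  t[17] = 15,  t[18] = 6,  t[19] = 7,  t[20] = 12,  t[21] = 14,  t[22] = 1.
The sequence repeats with period 22.
So t[1453] = t[0 + ((1453-0) mod 22)] = t[1] = 5.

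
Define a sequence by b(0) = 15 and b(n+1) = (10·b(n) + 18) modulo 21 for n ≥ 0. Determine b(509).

We have b(0) = 15, b(1) = 0, b(2) = 18, b(3) = 9, b(4) = 3, b(5) = 6, b(6) = 15.
Since b(6) = b(0) = 15, the sequence is periodic with period 6.
(509 - 0) mod 6 = 5, so b(509) = b(5) = 6.

6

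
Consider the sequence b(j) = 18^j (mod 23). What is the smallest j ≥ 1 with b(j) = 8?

We have b(0) = 1,  b(1) = 18,  b(2) = 2,  b(3) = 13,  b(4) = 4,  b(5) = 3,  b(6) = 8,  b(7) = 6,  b(8) = 16,  b(9) = 12,  b(10) = 9,  b(11) = 1.
The sequence repeats with period 11.
The value 8 first appears (with j ≥ 1) at b(6).

6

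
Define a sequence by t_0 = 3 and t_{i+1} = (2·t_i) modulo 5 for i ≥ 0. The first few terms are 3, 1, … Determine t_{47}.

We have t_0 = 3; t_1 = 1; t_2 = 2; t_3 = 4; t_4 = 3.
Since t_4 = t_0 = 3, the sequence is periodic with period 4.
(47 - 0) mod 4 = 3, so t_{47} = t_3 = 4.

4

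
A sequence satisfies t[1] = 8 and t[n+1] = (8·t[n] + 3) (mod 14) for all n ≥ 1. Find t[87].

7

Computing terms: t[1] = 8; t[2] = 11; t[3] = 7; t[4] = 3; t[5] = 13; t[6] = 9; t[7] = 5; t[8] = 1; t[9] = 11.
Since t[9] = t[2] = 11, the sequence is eventually periodic: after a pre-period of length 1 it cycles with period 7.
For n ≥ 2, t[n] depends only on (n - 2) mod 7. (87 - 2) mod 7 = 1, so t[87] = t[3] = 7.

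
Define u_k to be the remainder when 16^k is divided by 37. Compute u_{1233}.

1

u_0 = 1, u_1 = 16, u_2 = 34, u_3 = 26, u_4 = 9, u_5 = 33, u_6 = 10, u_7 = 12, u_8 = 7, u_9 = 1.
The sequence repeats with period 9.
So u_{1233} = u_{0 + ((1233-0) mod 9)} = u_0 = 1.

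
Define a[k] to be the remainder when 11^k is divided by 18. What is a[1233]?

We have a[1] = 11; a[2] = 13; a[3] = 17; a[4] = 7; a[5] = 5; a[6] = 1; a[7] = 11.
The sequence repeats with period 6.
So a[1233] = a[1 + ((1233-1) mod 6)] = a[3] = 17.

17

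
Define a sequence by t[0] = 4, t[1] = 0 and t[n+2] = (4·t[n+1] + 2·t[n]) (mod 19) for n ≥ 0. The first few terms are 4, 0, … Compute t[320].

Computing terms: t[0] = 4,  t[1] = 0,  t[2] = 8,  t[3] = 13,  t[4] = 11,  t[5] = 13,  t[6] = 17,  t[7] = 18,  t[8] = 11,  t[9] = 4,  t[10] = 0.
Since (t[9], t[10]) = (t[0], t[1]) = (4, 0) (two consecutive terms determine the rest), the sequence is periodic with period 9.
(320 - 0) mod 9 = 5, so t[320] = t[5] = 13.

13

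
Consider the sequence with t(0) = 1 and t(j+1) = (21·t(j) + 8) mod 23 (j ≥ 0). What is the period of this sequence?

22

Computing terms: t(0) = 1,  t(1) = 6,  t(2) = 19,  t(3) = 16,  t(4) = 22,  t(5) = 10,  t(6) = 11,  t(7) = 9,  t(8) = 13,  t(9) = 5,  t(10) = 21,  t(11) = 12,  t(12) = 7,  t(13) = 17,  t(14) = 20,  t(15) = 14,  t(16) = 3,  t(17) = 2,  t(18) = 4,  t(19) = 0,  t(20) = 8,  t(21) = 15,  t(22) = 1.
The sequence repeats with period 22.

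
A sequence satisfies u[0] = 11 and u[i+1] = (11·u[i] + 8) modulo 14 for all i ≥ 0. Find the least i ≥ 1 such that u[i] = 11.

Listing terms: u[0] = 11; u[1] = 3; u[2] = 13; u[3] = 11.
Since u[3] = u[0] = 11, the sequence is periodic with period 3.
The value 11 next appears (with i ≥ 1) at u[3].

3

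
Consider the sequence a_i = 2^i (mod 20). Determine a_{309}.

12

Computing terms: a_0 = 1, a_1 = 2, a_2 = 4, a_3 = 8, a_4 = 16, a_5 = 12, a_6 = 4.
Since a_6 = a_2 = 4, the sequence is eventually periodic: after a pre-period of length 2 it cycles with period 4.
For i ≥ 2, a_i depends only on (i - 2) mod 4. (309 - 2) mod 4 = 3, so a_{309} = a_5 = 12.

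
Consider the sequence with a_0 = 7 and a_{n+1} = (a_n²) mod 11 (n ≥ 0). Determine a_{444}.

We have a_0 = 7; a_1 = 5; a_2 = 3; a_3 = 9; a_4 = 4; a_5 = 5.
Since a_5 = a_1 = 5, the sequence is eventually periodic: after a pre-period of length 1 it cycles with period 4.
For n ≥ 1, a_n depends only on (n - 1) mod 4. (444 - 1) mod 4 = 3, so a_{444} = a_4 = 4.

4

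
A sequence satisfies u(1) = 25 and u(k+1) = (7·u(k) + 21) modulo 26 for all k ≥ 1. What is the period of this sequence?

Listing terms: u(1) = 25, u(2) = 14, u(3) = 15, u(4) = 22, u(5) = 19, u(6) = 24, u(7) = 7, u(8) = 18, u(9) = 17, u(10) = 10, u(11) = 13, u(12) = 8, u(13) = 25.
The sequence repeats with period 12.

12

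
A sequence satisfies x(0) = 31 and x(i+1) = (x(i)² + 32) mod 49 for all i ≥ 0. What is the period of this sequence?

x(0) = 31, x(1) = 13, x(2) = 5, x(3) = 8, x(4) = 47, x(5) = 36, x(6) = 5.
Since x(6) = x(2) = 5, the sequence is eventually periodic: after a pre-period of length 2 it cycles with period 4.

4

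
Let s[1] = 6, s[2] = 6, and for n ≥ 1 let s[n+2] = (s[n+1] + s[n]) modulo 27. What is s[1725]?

s[1] = 6, s[2] = 6, s[3] = 12, s[4] = 18, s[5] = 3, s[6] = 21, s[7] = 24, s[8] = 18, s[9] = 15, s[10] = 6, s[11] = 21, s[12] = 0, s[13] = 21, s[14] = 21, s[15] = 15, s[16] = 9, s[17] = 24, s[18] = 6, s[19] = 3, s[20] = 9, s[21] = 12, s[22] = 21, s[23] = 6, s[24] = 0, s[25] = 6, s[26] = 6.
Since (s[25], s[26]) = (s[1], s[2]) = (6, 6) (two consecutive terms determine the rest), the sequence is periodic with period 24.
(1725 - 1) mod 24 = 20, so s[1725] = s[21] = 12.

12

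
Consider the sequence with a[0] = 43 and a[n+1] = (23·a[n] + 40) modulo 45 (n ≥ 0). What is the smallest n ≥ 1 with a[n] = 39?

Listing terms: a[0] = 43,  a[1] = 39,  a[2] = 37,  a[3] = 36,  a[4] = 13,  a[5] = 24,  a[6] = 7,  a[7] = 21,  a[8] = 28,  a[9] = 9,  a[10] = 22,  a[11] = 6,  a[12] = 43.
The sequence repeats with period 12.
The value 39 first appears (with n ≥ 1) at a[1].

1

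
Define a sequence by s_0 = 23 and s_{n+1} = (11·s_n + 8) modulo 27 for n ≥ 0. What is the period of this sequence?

Computing terms: s_0 = 23; s_1 = 18; s_2 = 17; s_3 = 6; s_4 = 20; s_5 = 12; s_6 = 5; s_7 = 9; s_8 = 26; s_9 = 24; s_{10} = 2; s_{11} = 3; s_{12} = 14; s_{13} = 0; s_{14} = 8; s_{15} = 15; s_{16} = 11; s_{17} = 21; s_{18} = 23.
Since s_{18} = s_0 = 23, the sequence is periodic with period 18.

18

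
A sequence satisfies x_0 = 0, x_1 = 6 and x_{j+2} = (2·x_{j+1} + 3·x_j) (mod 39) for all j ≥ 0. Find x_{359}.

15

x_0 = 0, x_1 = 6, x_2 = 12, x_3 = 3, x_4 = 3, x_5 = 15, x_6 = 0, x_7 = 6.
The sequence repeats with period 6.
(359 - 0) mod 6 = 5, so x_{359} = x_5 = 15.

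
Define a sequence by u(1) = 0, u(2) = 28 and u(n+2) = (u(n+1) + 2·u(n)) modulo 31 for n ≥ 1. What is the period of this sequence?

Listing terms: u(1) = 0,  u(2) = 28,  u(3) = 28,  u(4) = 22,  u(5) = 16,  u(6) = 29,  u(7) = 30,  u(8) = 26,  u(9) = 24,  u(10) = 14,  u(11) = 0,  u(12) = 28.
Since (u(11), u(12)) = (u(1), u(2)) = (0, 28) (two consecutive terms determine the rest), the sequence is periodic with period 10.

10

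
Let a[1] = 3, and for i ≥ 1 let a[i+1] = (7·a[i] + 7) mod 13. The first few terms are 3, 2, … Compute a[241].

We have a[1] = 3, a[2] = 2, a[3] = 8, a[4] = 11, a[5] = 6, a[6] = 10, a[7] = 12, a[8] = 0, a[9] = 7, a[10] = 4, a[11] = 9, a[12] = 5, a[13] = 3.
The sequence repeats with period 12.
So a[241] = a[1 + ((241-1) mod 12)] = a[1] = 3.

3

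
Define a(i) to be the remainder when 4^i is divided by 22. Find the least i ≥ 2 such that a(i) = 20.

3

Computing terms: a(1) = 4, a(2) = 16, a(3) = 20, a(4) = 14, a(5) = 12, a(6) = 4.
The sequence repeats with period 5.
The value 20 first appears (with i ≥ 2) at a(3).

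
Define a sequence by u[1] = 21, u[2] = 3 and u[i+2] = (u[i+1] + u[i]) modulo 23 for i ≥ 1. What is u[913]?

21

u[1] = 21, u[2] = 3, u[3] = 1, u[4] = 4, u[5] = 5, u[6] = 9, u[7] = 14, u[8] = 0, u[9] = 14, u[10] = 14, u[11] = 5, u[12] = 19, u[13] = 1, u[14] = 20, u[15] = 21, u[16] = 18, u[17] = 16, u[18] = 11, u[19] = 4, u[20] = 15, u[21] = 19, u[22] = 11, u[23] = 7, u[24] = 18, u[25] = 2, u[26] = 20, u[27] = 22, u[28] = 19, u[29] = 18, u[30] = 14, u[31] = 9, u[32] = 0, u[33] = 9, u[34] = 9, u[35] = 18, u[36] = 4, u[37] = 22, u[38] = 3, u[39] = 2, u[40] = 5, u[41] = 7, u[42] = 12, u[43] = 19, u[44] = 8, u[45] = 4, u[46] = 12, u[47] = 16, u[48] = 5, u[49] = 21, u[50] = 3.
Since (u[49], u[50]) = (u[1], u[2]) = (21, 3) (two consecutive terms determine the rest), the sequence is periodic with period 48.
(913 - 1) mod 48 = 0, so u[913] = u[1] = 21.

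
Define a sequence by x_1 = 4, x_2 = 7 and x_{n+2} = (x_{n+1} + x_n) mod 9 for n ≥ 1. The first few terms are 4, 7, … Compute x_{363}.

x_1 = 4,  x_2 = 7,  x_3 = 2,  x_4 = 0,  x_5 = 2,  x_6 = 2,  x_7 = 4,  x_8 = 6,  x_9 = 1,  x_{10} = 7,  x_{11} = 8,  x_{12} = 6,  x_{13} = 5,  x_{14} = 2,  x_{15} = 7,  x_{16} = 0,  x_{17} = 7,  x_{18} = 7,  x_{19} = 5,  x_{20} = 3,  x_{21} = 8,  x_{22} = 2,  x_{23} = 1,  x_{24} = 3,  x_{25} = 4,  x_{26} = 7.
The sequence repeats with period 24.
(363 - 1) mod 24 = 2, so x_{363} = x_3 = 2.

2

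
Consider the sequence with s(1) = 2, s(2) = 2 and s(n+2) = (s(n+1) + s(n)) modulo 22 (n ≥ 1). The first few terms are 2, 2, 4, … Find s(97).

4

Computing terms: s(1) = 2, s(2) = 2, s(3) = 4, s(4) = 6, s(5) = 10, s(6) = 16, s(7) = 4, s(8) = 20, s(9) = 2, s(10) = 0, s(11) = 2, s(12) = 2.
Since (s(11), s(12)) = (s(1), s(2)) = (2, 2) (two consecutive terms determine the rest), the sequence is periodic with period 10.
So s(97) = s(1 + ((97-1) mod 10)) = s(7) = 4.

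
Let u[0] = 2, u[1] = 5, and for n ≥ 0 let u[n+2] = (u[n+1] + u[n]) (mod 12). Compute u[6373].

Computing terms: u[0] = 2, u[1] = 5, u[2] = 7, u[3] = 0, u[4] = 7, u[5] = 7, u[6] = 2, u[7] = 9, u[8] = 11, u[9] = 8, u[10] = 7, u[11] = 3, u[12] = 10, u[13] = 1, u[14] = 11, u[15] = 0, u[16] = 11, u[17] = 11, u[18] = 10, u[19] = 9, u[20] = 7, u[21] = 4, u[22] = 11, u[23] = 3, u[24] = 2, u[25] = 5.
Since (u[24], u[25]) = (u[0], u[1]) = (2, 5) (two consecutive terms determine the rest), the sequence is periodic with period 24.
(6373 - 0) mod 24 = 13, so u[6373] = u[13] = 1.

1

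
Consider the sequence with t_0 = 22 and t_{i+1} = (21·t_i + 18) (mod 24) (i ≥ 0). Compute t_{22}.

t_0 = 22, t_1 = 0, t_2 = 18, t_3 = 12, t_4 = 6, t_5 = 0.
Since t_5 = t_1 = 0, the sequence is eventually periodic: after a pre-period of length 1 it cycles with period 4.
For i ≥ 1, t_i depends only on (i - 1) mod 4. (22 - 1) mod 4 = 1, so t_{22} = t_2 = 18.

18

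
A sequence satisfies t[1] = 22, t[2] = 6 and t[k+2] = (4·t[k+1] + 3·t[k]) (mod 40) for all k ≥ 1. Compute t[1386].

38

We have t[1] = 22,  t[2] = 6,  t[3] = 10,  t[4] = 18,  t[5] = 22,  t[6] = 22,  t[7] = 34,  t[8] = 2,  t[9] = 30,  t[10] = 6,  t[11] = 34,  t[12] = 34,  t[13] = 38,  t[14] = 14,  t[15] = 10,  t[16] = 2,  t[17] = 38,  t[18] = 38,  t[19] = 26,  t[20] = 18,  t[21] = 30,  t[22] = 14,  t[23] = 26,  t[24] = 26,  t[25] = 22,  t[26] = 6.
Since (t[25], t[26]) = (t[1], t[2]) = (22, 6) (two consecutive terms determine the rest), the sequence is periodic with period 24.
(1386 - 1) mod 24 = 17, so t[1386] = t[18] = 38.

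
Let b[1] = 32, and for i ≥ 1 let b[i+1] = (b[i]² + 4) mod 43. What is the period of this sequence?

b[1] = 32; b[2] = 39; b[3] = 20; b[4] = 17; b[5] = 35; b[6] = 25; b[7] = 27; b[8] = 2; b[9] = 8; b[10] = 25.
Since b[10] = b[6] = 25, the sequence is eventually periodic: after a pre-period of length 5 it cycles with period 4.

4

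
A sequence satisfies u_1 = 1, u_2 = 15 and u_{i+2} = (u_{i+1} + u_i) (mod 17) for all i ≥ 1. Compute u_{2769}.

Computing terms: u_1 = 1, u_2 = 15, u_3 = 16, u_4 = 14, u_5 = 13, u_6 = 10, u_7 = 6, u_8 = 16, u_9 = 5, u_{10} = 4, u_{11} = 9, u_{12} = 13, u_{13} = 5, u_{14} = 1, u_{15} = 6, u_{16} = 7, u_{17} = 13, u_{18} = 3, u_{19} = 16, u_{20} = 2, u_{21} = 1, u_{22} = 3, u_{23} = 4, u_{24} = 7, u_{25} = 11, u_{26} = 1, u_{27} = 12, u_{28} = 13, u_{29} = 8, u_{30} = 4, u_{31} = 12, u_{32} = 16, u_{33} = 11, u_{34} = 10, u_{35} = 4, u_{36} = 14, u_{37} = 1, u_{38} = 15.
The sequence repeats with period 36.
(2769 - 1) mod 36 = 32, so u_{2769} = u_{33} = 11.

11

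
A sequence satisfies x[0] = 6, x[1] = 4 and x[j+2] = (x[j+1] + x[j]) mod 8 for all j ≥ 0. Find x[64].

Computing terms: x[0] = 6,  x[1] = 4,  x[2] = 2,  x[3] = 6,  x[4] = 0,  x[5] = 6,  x[6] = 6,  x[7] = 4.
Since (x[6], x[7]) = (x[0], x[1]) = (6, 4) (two consecutive terms determine the rest), the sequence is periodic with period 6.
So x[64] = x[0 + ((64-0) mod 6)] = x[4] = 0.

0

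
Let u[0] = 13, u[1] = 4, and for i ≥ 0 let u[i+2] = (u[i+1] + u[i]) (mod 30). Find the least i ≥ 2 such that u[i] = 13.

Listing terms: u[0] = 13,  u[1] = 4,  u[2] = 17,  u[3] = 21,  u[4] = 8,  u[5] = 29,  u[6] = 7,  u[7] = 6,  u[8] = 13,  u[9] = 19,  u[10] = 2,  u[11] = 21,  u[12] = 23,  u[13] = 14,  u[14] = 7,  u[15] = 21,  u[16] = 28,  u[17] = 19,  u[18] = 17,  u[19] = 6,  u[20] = 23,  u[21] = 29,  u[22] = 22,  u[23] = 21,  u[24] = 13,  u[25] = 4.
Since (u[24], u[25]) = (u[0], u[1]) = (13, 4) (two consecutive terms determine the rest), the sequence is periodic with period 24.
The value 13 first appears (with i ≥ 2) at u[8].

8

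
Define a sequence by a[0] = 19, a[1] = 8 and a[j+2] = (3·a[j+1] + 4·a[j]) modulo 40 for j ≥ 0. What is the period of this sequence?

Computing terms: a[0] = 19,  a[1] = 8,  a[2] = 20,  a[3] = 12,  a[4] = 36,  a[5] = 36,  a[6] = 12,  a[7] = 20,  a[8] = 28,  a[9] = 4,  a[10] = 4,  a[11] = 28,  a[12] = 20,  a[13] = 12.
Since (a[12], a[13]) = (a[2], a[3]) = (20, 12) (two consecutive terms determine the rest), the sequence is eventually periodic: after a pre-period of length 2 it cycles with period 10.

10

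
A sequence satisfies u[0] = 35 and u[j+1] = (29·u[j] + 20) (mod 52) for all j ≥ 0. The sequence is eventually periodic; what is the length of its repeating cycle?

Listing terms: u[0] = 35; u[1] = 47; u[2] = 31; u[3] = 35.
The sequence repeats with period 3.

3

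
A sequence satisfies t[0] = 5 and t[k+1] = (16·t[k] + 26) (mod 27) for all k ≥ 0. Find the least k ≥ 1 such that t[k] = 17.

6

Computing terms: t[0] = 5, t[1] = 25, t[2] = 21, t[3] = 11, t[4] = 13, t[5] = 18, t[6] = 17, t[7] = 1, t[8] = 15, t[9] = 23, t[10] = 16, t[11] = 12, t[12] = 2, t[13] = 4, t[14] = 9, t[15] = 8, t[16] = 19, t[17] = 6, t[18] = 14, t[19] = 7, t[20] = 3, t[21] = 20, t[22] = 22, t[23] = 0, t[24] = 26, t[25] = 10, t[26] = 24, t[27] = 5.
Since t[27] = t[0] = 5, the sequence is periodic with period 27.
The value 17 first appears (with k ≥ 1) at t[6].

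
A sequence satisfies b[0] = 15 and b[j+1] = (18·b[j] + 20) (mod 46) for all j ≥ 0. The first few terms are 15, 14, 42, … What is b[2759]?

b[0] = 15, b[1] = 14, b[2] = 42, b[3] = 40, b[4] = 4, b[5] = 0, b[6] = 20, b[7] = 12, b[8] = 6, b[9] = 36, b[10] = 24, b[11] = 38, b[12] = 14.
Since b[12] = b[1] = 14, the sequence is eventually periodic: after a pre-period of length 1 it cycles with period 11.
For j ≥ 1, b[j] depends only on (j - 1) mod 11. (2759 - 1) mod 11 = 8, so b[2759] = b[9] = 36.

36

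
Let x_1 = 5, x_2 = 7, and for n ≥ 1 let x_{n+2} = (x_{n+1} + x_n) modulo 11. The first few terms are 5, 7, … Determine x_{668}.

10

x_1 = 5,  x_2 = 7,  x_3 = 1,  x_4 = 8,  x_5 = 9,  x_6 = 6,  x_7 = 4,  x_8 = 10,  x_9 = 3,  x_{10} = 2,  x_{11} = 5,  x_{12} = 7.
Since (x_{11}, x_{12}) = (x_1, x_2) = (5, 7) (two consecutive terms determine the rest), the sequence is periodic with period 10.
So x_{668} = x_{1 + ((668-1) mod 10)} = x_8 = 10.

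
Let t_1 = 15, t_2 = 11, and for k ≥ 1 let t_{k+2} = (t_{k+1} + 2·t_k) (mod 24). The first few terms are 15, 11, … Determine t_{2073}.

17

We have t_1 = 15; t_2 = 11; t_3 = 17; t_4 = 15; t_5 = 1; t_6 = 7; t_7 = 9; t_8 = 23; t_9 = 17; t_{10} = 15.
Since (t_9, t_{10}) = (t_3, t_4) = (17, 15) (two consecutive terms determine the rest), the sequence is eventually periodic: after a pre-period of length 2 it cycles with period 6.
For k ≥ 3, t_k depends only on (k - 3) mod 6. (2073 - 3) mod 6 = 0, so t_{2073} = t_3 = 17.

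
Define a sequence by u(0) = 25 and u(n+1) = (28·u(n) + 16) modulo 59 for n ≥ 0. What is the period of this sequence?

Computing terms: u(0) = 25; u(1) = 8; u(2) = 4; u(3) = 10; u(4) = 1; u(5) = 44; u(6) = 9; u(7) = 32; u(8) = 27; u(9) = 5; u(10) = 38; u(11) = 18; u(12) = 48; u(13) = 3; u(14) = 41; u(15) = 43; u(16) = 40; u(17) = 15; u(18) = 23; u(19) = 11; u(20) = 29; u(21) = 2; u(22) = 13; u(23) = 26; u(24) = 36; u(25) = 21; u(26) = 14; u(27) = 54; u(28) = 53; u(29) = 25.
Since u(29) = u(0) = 25, the sequence is periodic with period 29.

29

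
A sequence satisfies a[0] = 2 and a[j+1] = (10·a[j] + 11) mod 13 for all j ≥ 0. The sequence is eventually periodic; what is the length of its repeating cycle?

a[0] = 2; a[1] = 5; a[2] = 9; a[3] = 10; a[4] = 7; a[5] = 3; a[6] = 2.
Since a[6] = a[0] = 2, the sequence is periodic with period 6.

6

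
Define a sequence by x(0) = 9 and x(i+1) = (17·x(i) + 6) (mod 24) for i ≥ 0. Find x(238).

21

Computing terms: x(0) = 9,  x(1) = 15,  x(2) = 21,  x(3) = 3,  x(4) = 9.
The sequence repeats with period 4.
(238 - 0) mod 4 = 2, so x(238) = x(2) = 21.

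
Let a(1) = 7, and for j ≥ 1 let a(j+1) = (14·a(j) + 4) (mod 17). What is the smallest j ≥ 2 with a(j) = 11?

Computing terms: a(1) = 7; a(2) = 0; a(3) = 4; a(4) = 9; a(5) = 11; a(6) = 5; a(7) = 6; a(8) = 3; a(9) = 12; a(10) = 2; a(11) = 15; a(12) = 10; a(13) = 8; a(14) = 14; a(15) = 13; a(16) = 16; a(17) = 7.
The sequence repeats with period 16.
The value 11 first appears (with j ≥ 2) at a(5).

5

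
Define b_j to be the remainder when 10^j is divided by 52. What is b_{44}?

48

b_0 = 1, b_1 = 10, b_2 = 48, b_3 = 12, b_4 = 16, b_5 = 4, b_6 = 40, b_7 = 36, b_8 = 48.
Since b_8 = b_2 = 48, the sequence is eventually periodic: after a pre-period of length 2 it cycles with period 6.
For j ≥ 2, b_j depends only on (j - 2) mod 6. (44 - 2) mod 6 = 0, so b_{44} = b_2 = 48.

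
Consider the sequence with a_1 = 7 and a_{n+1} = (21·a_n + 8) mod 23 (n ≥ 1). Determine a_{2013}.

1

We have a_1 = 7, a_2 = 17, a_3 = 20, a_4 = 14, a_5 = 3, a_6 = 2, a_7 = 4, a_8 = 0, a_9 = 8, a_{10} = 15, a_{11} = 1, a_{12} = 6, a_{13} = 19, a_{14} = 16, a_{15} = 22, a_{16} = 10, a_{17} = 11, a_{18} = 9, a_{19} = 13, a_{20} = 5, a_{21} = 21, a_{22} = 12, a_{23} = 7.
Since a_{23} = a_1 = 7, the sequence is periodic with period 22.
So a_{2013} = a_{1 + ((2013-1) mod 22)} = a_{11} = 1.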